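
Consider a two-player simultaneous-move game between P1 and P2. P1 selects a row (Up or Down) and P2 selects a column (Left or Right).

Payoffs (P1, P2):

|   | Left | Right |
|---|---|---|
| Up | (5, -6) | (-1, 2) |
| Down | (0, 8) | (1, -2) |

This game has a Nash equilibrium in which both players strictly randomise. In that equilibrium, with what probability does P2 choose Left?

Let q be the probability that P2 plays Left. In a completely mixed equilibrium, P1 must be indifferent between Up and Down.
P1's expected payoff from Up is 5q − (1−q); from Down it is (1−q).
Setting these equal: 6q − 1 = −q + 1, so q = 2/7.

2/7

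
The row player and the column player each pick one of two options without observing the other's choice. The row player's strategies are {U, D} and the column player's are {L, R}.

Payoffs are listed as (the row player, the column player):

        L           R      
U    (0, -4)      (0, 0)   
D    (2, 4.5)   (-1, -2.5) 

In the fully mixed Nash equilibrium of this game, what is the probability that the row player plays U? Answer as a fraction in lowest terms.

Let x be the probability that the row player plays U. In a completely mixed equilibrium, the column player must be indifferent between L and R.
The column player's expected payoff from L is −4x + 4.5(1−x); from R it is −2.5(1−x).
Setting these equal: −8.5x + 4.5 = 2.5x − 2.5, so x = 7/11.

7/11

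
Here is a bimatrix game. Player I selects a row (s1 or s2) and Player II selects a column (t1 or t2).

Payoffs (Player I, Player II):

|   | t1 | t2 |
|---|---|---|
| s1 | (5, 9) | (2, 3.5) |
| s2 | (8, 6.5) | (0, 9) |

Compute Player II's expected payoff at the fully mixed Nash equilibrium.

233/32

First find p, the probability Player I plays s1, from Player II's indifference between t1 and t2: 9p + 6.5(1−p) = 3.5p + 9(1−p), giving p = 5/16.
Since Player II is indifferent in equilibrium, Player II's expected payoff equals the payoff from either column against (5/16, 11/16). Using t1: 9(5/16) + 6.5(11/16) = 233/32.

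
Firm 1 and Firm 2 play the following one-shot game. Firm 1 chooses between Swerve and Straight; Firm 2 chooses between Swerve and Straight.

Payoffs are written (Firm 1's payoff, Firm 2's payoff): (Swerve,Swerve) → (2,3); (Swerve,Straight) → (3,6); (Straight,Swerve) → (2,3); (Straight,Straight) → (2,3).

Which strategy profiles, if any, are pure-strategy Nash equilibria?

(Swerve, Straight) and (Straight, Swerve)

(Swerve, Swerve): Firm 2 prefers Straight (6 > 3) — not an equilibrium.
(Swerve, Straight): Firm 1 gets 3 ≥ 2 from Straight, and Firm 2 gets 6 ≥ 3 from Swerve — Nash equilibrium.
(Straight, Swerve): Firm 1 gets 2 ≥ 2 from Swerve, and Firm 2 gets 3 ≥ 3 from Straight — Nash equilibrium.
(Straight, Straight): Firm 1 prefers Swerve (3 > 2) — not an equilibrium.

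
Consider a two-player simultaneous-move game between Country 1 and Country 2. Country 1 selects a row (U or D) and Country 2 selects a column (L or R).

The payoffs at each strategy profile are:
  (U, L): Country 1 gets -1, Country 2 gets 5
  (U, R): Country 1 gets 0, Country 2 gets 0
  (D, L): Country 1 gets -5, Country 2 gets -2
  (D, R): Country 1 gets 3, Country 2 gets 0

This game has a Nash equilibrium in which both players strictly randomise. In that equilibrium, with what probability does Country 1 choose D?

Let p be the probability that Country 1 plays U. In a completely mixed equilibrium, Country 2 must be indifferent between L and R.
Country 2's expected payoff from L is 5p − 2(1−p); from R it is 0.
Setting these equal: 7p − 2 = 0, so p = 2/7.
Therefore Country 1 plays D with probability 1 − 2/7 = 5/7.

5/7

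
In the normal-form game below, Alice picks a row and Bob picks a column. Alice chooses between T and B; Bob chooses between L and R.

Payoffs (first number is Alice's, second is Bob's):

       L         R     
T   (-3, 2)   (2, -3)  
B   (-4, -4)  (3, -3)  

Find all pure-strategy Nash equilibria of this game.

(T, L): Alice gets -3 ≥ -4 from B, and Bob gets 2 ≥ -3 from R — Nash equilibrium.
(T, R): Alice prefers B (3 > 2); Bob prefers L (2 > -3) — not an equilibrium.
(B, L): Alice prefers T (-3 > -4); Bob prefers R (-3 > -4) — not an equilibrium.
(B, R): Alice gets 3 ≥ 2 from T, and Bob gets -3 ≥ -4 from L — Nash equilibrium.

(T, L) and (B, R)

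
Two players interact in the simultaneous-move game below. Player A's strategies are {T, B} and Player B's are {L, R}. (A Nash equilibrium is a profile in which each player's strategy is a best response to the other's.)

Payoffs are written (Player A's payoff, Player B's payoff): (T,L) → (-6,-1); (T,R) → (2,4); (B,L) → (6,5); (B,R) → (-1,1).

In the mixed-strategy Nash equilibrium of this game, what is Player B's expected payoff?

7/3

First find p, the probability Player A plays T, from Player B's indifference between L and R: −p + 5(1−p) = 4p + (1−p), giving p = 4/9.
Since Player B is indifferent in equilibrium, Player B's expected payoff equals the payoff from either column against (4/9, 5/9). Using L: −(4/9) + 5(5/9) = 7/3.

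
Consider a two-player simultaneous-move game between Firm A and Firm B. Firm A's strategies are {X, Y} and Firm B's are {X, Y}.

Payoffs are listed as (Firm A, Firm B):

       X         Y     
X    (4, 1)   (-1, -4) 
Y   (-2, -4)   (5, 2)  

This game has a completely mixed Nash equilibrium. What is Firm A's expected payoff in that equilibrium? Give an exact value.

3/2

First find q, the probability Firm B plays X, from Firm A's indifference between X and Y: 4q − (1−q) = −2q + 5(1−q), giving q = 1/2.
Since Firm A is indifferent in equilibrium, Firm A's expected payoff equals the payoff from either row against (1/2, 1/2). Using X: 4(1/2) − (1/2) = 3/2.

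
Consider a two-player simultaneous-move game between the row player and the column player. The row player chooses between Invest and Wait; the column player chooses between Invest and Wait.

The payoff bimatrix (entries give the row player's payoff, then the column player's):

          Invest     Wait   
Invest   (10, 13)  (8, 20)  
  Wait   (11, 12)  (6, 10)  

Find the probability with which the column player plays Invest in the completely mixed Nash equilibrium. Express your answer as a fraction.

2/3

Let q be the probability that the column player plays Invest. In a completely mixed equilibrium, the row player must be indifferent between Invest and Wait.
The row player's expected payoff from Invest is 10q + 8(1−q); from Wait it is 11q + 6(1−q).
Setting these equal: 2q + 8 = 5q + 6, so q = 2/3.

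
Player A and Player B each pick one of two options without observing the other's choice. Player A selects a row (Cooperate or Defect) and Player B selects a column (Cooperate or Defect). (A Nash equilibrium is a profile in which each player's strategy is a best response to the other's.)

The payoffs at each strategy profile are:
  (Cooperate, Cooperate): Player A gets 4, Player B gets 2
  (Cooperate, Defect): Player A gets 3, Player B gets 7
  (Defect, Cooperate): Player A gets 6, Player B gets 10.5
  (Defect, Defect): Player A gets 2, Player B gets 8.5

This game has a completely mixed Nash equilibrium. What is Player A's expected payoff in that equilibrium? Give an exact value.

First find q, the probability Player B plays Cooperate, from Player A's indifference between Cooperate and Defect: 4q + 3(1−q) = 6q + 2(1−q), giving q = 1/3.
Since Player A is indifferent in equilibrium, Player A's expected payoff equals the payoff from either row against (1/3, 2/3). Using Cooperate: 4(1/3) + 3(2/3) = 10/3.

10/3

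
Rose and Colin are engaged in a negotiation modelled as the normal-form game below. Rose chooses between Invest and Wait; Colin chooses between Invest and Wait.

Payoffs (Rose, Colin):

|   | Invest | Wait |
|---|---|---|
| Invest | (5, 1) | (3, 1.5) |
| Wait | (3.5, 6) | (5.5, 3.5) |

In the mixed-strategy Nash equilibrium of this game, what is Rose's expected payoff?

17/4

First find q, the probability Colin plays Invest, from Rose's indifference between Invest and Wait: 5q + 3(1−q) = 3.5q + 5.5(1−q), giving q = 5/8.
Since Rose is indifferent in equilibrium, Rose's expected payoff equals the payoff from either row against (5/8, 3/8). Using Invest: 5(5/8) + 3(3/8) = 17/4.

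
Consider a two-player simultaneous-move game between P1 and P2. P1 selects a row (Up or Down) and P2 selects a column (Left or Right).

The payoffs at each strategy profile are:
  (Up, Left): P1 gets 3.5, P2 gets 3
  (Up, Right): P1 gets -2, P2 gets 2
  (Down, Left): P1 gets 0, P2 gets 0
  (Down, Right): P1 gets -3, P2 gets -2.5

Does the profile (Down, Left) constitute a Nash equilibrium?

At (Down, Left), P1 earns 0; switching to Up would give 3.5, so P1 would deviate.
P2 earns 0; switching to Right would give -2.5, so P2 has no profitable deviation.
Since at least one player can profitably deviate, this is not a Nash equilibrium.

No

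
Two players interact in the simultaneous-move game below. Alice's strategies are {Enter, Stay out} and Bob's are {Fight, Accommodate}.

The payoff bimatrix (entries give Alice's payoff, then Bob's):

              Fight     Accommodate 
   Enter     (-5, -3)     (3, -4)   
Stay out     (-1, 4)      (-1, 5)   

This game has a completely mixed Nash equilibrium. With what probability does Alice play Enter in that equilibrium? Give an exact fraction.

Let x be the probability that Alice plays Enter. In a completely mixed equilibrium, Bob must be indifferent between Fight and Accommodate.
Bob's expected payoff from Fight is −3x + 4(1−x); from Accommodate it is −4x + 5(1−x).
Setting these equal: −7x + 4 = −9x + 5, so x = 1/2.

1/2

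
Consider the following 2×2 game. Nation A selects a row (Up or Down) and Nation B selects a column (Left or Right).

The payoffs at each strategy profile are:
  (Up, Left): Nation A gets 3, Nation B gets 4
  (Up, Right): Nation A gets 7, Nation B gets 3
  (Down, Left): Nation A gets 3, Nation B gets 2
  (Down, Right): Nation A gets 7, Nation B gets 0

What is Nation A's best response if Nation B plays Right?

either — both Up and Down are best responses

Against Right, Nation A earns 7 from Up and 7 from Down.
So either strategy is a best response.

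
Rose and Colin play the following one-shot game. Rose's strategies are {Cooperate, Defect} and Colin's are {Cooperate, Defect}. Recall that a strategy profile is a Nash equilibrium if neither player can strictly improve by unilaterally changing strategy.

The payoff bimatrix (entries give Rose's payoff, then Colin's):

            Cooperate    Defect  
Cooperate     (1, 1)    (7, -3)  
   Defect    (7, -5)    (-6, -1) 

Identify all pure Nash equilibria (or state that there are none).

(Cooperate, Cooperate): Rose prefers Defect (7 > 1) — not an equilibrium.
(Cooperate, Defect): Colin prefers Cooperate (1 > -3) — not an equilibrium.
(Defect, Cooperate): Colin prefers Defect (-1 > -5) — not an equilibrium.
(Defect, Defect): Rose prefers Cooperate (7 > -6) — not an equilibrium.

none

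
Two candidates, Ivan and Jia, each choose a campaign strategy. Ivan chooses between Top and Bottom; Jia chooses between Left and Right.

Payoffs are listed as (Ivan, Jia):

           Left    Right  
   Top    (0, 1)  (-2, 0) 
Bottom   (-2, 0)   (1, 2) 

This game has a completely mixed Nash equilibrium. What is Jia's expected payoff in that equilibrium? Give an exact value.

2/3

First find p, the probability Ivan plays Top, from Jia's indifference between Left and Right: p = 2(1−p), giving p = 2/3.
Since Jia is indifferent in equilibrium, Jia's expected payoff equals the payoff from either column against (2/3, 1/3). Using Left: (2/3) = 2/3.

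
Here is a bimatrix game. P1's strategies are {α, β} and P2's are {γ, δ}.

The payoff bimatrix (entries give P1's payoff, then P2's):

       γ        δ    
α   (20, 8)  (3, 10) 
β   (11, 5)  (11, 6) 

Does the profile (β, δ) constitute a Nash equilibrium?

At (β, δ), P1 earns 11; switching to α would give 3, so P1 has no profitable deviation.
P2 earns 6; switching to γ would give 5, so P2 has no profitable deviation.
Neither player can gain by a unilateral deviation, so this profile is a Nash equilibrium.

Yes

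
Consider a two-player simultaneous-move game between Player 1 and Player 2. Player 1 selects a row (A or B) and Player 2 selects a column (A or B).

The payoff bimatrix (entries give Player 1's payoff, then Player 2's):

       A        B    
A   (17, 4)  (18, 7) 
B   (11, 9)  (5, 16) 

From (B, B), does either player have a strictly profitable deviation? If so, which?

Player 1

Player 1 at (B, B) earns 5; deviating to A yields 18 — a strict improvement.
Player 2 earns 16; deviating to A yields 9 — not better.
Only Player 1 has a strictly profitable deviation.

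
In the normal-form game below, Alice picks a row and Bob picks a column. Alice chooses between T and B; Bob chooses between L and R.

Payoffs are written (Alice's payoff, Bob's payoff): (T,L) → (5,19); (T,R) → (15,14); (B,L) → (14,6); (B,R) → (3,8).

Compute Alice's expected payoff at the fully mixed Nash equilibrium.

65/7

First find y, the probability Bob plays L, from Alice's indifference between T and B: 5y + 15(1−y) = 14y + 3(1−y), giving y = 4/7.
Since Alice is indifferent in equilibrium, Alice's expected payoff equals the payoff from either row against (4/7, 3/7). Using T: 5(4/7) + 15(3/7) = 65/7.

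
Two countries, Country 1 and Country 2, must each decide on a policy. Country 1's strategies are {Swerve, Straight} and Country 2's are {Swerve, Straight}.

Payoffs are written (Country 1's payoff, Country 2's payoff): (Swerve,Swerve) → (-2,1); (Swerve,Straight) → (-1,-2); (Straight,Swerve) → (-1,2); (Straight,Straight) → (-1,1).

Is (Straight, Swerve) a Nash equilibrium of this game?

At (Straight, Swerve), Country 1 earns -1; switching to Swerve would give -2, so Country 1 has no profitable deviation.
Country 2 earns 2; switching to Straight would give 1, so Country 2 has no profitable deviation.
Neither player can gain by a unilateral deviation, so this profile is a Nash equilibrium.

Yes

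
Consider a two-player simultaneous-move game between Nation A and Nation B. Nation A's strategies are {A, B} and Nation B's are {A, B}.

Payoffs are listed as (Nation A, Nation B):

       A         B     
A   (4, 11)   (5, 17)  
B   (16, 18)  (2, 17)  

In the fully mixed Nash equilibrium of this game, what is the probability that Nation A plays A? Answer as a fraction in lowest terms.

1/7

Let r be the probability that Nation A plays A. In a completely mixed equilibrium, Nation B must be indifferent between A and B.
Nation B's expected payoff from A is 11r + 18(1−r); from B it is 17r + 17(1−r).
Setting these equal: −7r + 18 = 17, so r = 1/7.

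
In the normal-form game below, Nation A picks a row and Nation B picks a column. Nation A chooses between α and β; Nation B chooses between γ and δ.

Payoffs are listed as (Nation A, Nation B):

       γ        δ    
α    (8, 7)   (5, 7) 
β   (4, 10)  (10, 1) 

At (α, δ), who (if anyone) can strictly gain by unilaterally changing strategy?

Nation A

Nation A at (α, δ) earns 5; deviating to β yields 10 — a strict improvement.
Nation B earns 7; deviating to γ yields 7 — not better.
Only Nation A has a strictly profitable deviation.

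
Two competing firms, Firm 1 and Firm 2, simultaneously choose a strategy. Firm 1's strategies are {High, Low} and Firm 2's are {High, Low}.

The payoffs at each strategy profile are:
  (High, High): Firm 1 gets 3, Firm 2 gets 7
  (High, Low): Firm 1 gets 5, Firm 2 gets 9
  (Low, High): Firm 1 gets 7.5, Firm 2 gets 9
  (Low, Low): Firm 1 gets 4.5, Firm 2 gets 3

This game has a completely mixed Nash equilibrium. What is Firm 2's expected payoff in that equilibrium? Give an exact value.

15/2

First find p, the probability Firm 1 plays High, from Firm 2's indifference between High and Low: 7p + 9(1−p) = 9p + 3(1−p), giving p = 3/4.
Since Firm 2 is indifferent in equilibrium, Firm 2's expected payoff equals the payoff from either column against (3/4, 1/4). Using High: 7(3/4) + 9(1/4) = 15/2.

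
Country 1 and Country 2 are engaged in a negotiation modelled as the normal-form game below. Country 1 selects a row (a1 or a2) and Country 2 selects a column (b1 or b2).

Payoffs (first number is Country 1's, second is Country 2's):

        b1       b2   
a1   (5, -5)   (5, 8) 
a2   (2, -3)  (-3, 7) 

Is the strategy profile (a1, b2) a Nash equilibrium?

At (a1, b2), Country 1 earns 5; switching to a2 would give -3, so Country 1 has no profitable deviation.
Country 2 earns 8; switching to b1 would give -5, so Country 2 has no profitable deviation.
Neither player can gain by a unilateral deviation, so this profile is a Nash equilibrium.

Yes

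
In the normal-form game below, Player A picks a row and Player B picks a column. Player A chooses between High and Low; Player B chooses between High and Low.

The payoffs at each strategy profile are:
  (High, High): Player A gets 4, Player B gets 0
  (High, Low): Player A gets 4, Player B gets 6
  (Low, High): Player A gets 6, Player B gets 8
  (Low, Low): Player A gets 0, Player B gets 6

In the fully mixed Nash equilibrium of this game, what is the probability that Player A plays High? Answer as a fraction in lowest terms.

1/4

Let x be the probability that Player A plays High. In a completely mixed equilibrium, Player B must be indifferent between High and Low.
Player B's expected payoff from High is 8(1−x); from Low it is 6x + 6(1−x).
Setting these equal: −8x + 8 = 6, so x = 1/4.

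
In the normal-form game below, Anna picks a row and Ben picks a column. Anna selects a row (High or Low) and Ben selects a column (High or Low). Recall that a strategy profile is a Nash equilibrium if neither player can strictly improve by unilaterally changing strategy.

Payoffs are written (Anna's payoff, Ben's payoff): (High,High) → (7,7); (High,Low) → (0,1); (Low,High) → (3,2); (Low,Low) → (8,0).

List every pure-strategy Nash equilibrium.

(High, High)

(High, High): Anna gets 7 ≥ 3 from Low, and Ben gets 7 ≥ 1 from Low — Nash equilibrium.
(High, Low): Anna prefers Low (8 > 0); Ben prefers High (7 > 1) — not an equilibrium.
(Low, High): Anna prefers High (7 > 3) — not an equilibrium.
(Low, Low): Ben prefers High (2 > 0) — not an equilibrium.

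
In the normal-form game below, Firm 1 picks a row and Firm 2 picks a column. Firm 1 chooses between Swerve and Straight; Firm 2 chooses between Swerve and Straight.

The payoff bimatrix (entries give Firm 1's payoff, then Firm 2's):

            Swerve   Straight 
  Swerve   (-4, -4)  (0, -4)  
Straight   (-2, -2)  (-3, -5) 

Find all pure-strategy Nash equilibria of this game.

(Swerve, Swerve): Firm 1 prefers Straight (-2 > -4) — not an equilibrium.
(Swerve, Straight): Firm 1 gets 0 ≥ -3 from Straight, and Firm 2 gets -4 ≥ -4 from Swerve — Nash equilibrium.
(Straight, Swerve): Firm 1 gets -2 ≥ -4 from Swerve, and Firm 2 gets -2 ≥ -5 from Straight — Nash equilibrium.
(Straight, Straight): Firm 1 prefers Swerve (0 > -3); Firm 2 prefers Swerve (-2 > -5) — not an equilibrium.

(Swerve, Straight) and (Straight, Swerve)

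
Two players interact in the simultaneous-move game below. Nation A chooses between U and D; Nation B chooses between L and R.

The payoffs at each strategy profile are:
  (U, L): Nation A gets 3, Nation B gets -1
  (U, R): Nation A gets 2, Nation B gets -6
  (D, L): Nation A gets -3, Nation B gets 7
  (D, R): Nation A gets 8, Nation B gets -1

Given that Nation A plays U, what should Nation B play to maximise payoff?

L

Against U, Nation B earns -1 from L and -6 from R.
So L is the best response.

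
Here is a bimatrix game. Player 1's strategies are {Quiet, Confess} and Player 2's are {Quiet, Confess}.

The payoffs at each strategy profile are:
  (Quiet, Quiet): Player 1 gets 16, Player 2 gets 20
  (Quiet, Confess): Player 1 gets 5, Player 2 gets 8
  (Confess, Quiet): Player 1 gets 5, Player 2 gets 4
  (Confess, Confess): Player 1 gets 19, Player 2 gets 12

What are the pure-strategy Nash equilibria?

(Quiet, Quiet) and (Confess, Confess)

(Quiet, Quiet): Player 1 gets 16 ≥ 5 from Confess, and Player 2 gets 20 ≥ 8 from Confess — Nash equilibrium.
(Quiet, Confess): Player 1 prefers Confess (19 > 5); Player 2 prefers Quiet (20 > 8) — not an equilibrium.
(Confess, Quiet): Player 1 prefers Quiet (16 > 5); Player 2 prefers Confess (12 > 4) — not an equilibrium.
(Confess, Confess): Player 1 gets 19 ≥ 5 from Quiet, and Player 2 gets 12 ≥ 4 from Quiet — Nash equilibrium.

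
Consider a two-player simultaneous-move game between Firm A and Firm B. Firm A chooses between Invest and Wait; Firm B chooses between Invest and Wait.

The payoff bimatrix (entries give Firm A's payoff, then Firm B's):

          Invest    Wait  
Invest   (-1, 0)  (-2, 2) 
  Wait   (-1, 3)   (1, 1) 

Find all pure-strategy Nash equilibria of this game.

(Wait, Invest)

(Invest, Invest): Firm B prefers Wait (2 > 0) — not an equilibrium.
(Invest, Wait): Firm A prefers Wait (1 > -2) — not an equilibrium.
(Wait, Invest): Firm A gets -1 ≥ -1 from Invest, and Firm B gets 3 ≥ 1 from Wait — Nash equilibrium.
(Wait, Wait): Firm B prefers Invest (3 > 1) — not an equilibrium.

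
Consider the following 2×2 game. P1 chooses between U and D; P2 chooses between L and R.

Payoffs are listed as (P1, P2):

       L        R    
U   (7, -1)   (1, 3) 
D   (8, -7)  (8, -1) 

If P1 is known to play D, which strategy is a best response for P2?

R

Against D, P2 earns -7 from L and -1 from R.
So R is the best response.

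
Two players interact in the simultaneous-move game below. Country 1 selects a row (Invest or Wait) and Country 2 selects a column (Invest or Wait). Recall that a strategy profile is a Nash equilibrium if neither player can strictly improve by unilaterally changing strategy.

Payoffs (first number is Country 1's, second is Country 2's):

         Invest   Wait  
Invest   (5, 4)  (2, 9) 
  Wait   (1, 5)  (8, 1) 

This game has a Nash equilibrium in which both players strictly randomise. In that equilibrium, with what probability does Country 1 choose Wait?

5/9

Let x be the probability that Country 1 plays Invest. In a completely mixed equilibrium, Country 2 must be indifferent between Invest and Wait.
Country 2's expected payoff from Invest is 4x + 5(1−x); from Wait it is 9x + (1−x).
Setting these equal: −x + 5 = 8x + 1, so x = 4/9.
Therefore Country 1 plays Wait with probability 1 − 4/9 = 5/9.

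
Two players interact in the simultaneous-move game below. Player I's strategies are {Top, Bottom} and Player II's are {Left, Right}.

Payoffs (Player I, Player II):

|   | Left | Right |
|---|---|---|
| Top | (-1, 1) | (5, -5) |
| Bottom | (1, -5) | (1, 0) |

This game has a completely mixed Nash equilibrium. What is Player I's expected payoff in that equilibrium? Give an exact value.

First find q, the probability Player II plays Left, from Player I's indifference between Top and Bottom: −q + 5(1−q) = q + (1−q), giving q = 2/3.
Since Player I is indifferent in equilibrium, Player I's expected payoff equals the payoff from either row against (2/3, 1/3). Using Top: −(2/3) + 5(1/3) = 1.

1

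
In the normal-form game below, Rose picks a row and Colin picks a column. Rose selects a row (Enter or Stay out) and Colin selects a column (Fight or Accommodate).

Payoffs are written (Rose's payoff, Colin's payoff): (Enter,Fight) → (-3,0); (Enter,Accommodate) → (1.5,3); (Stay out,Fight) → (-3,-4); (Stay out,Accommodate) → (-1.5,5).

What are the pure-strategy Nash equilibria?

(Enter, Accommodate)

(Enter, Fight): Colin prefers Accommodate (3 > 0) — not an equilibrium.
(Enter, Accommodate): Rose gets 1.5 ≥ -1.5 from Stay out, and Colin gets 3 ≥ 0 from Fight — Nash equilibrium.
(Stay out, Fight): Colin prefers Accommodate (5 > -4) — not an equilibrium.
(Stay out, Accommodate): Rose prefers Enter (1.5 > -1.5) — not an equilibrium.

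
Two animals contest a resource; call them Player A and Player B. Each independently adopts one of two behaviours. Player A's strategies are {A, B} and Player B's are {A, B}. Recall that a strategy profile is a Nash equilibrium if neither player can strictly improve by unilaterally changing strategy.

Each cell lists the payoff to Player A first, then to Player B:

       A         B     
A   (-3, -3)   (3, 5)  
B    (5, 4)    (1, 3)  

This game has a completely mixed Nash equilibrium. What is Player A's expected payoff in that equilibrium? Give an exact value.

9/5

First find q, the probability Player B plays A, from Player A's indifference between A and B: −3q + 3(1−q) = 5q + (1−q), giving q = 1/5.
Since Player A is indifferent in equilibrium, Player A's expected payoff equals the payoff from either row against (1/5, 4/5). Using A: −3(1/5) + 3(4/5) = 9/5.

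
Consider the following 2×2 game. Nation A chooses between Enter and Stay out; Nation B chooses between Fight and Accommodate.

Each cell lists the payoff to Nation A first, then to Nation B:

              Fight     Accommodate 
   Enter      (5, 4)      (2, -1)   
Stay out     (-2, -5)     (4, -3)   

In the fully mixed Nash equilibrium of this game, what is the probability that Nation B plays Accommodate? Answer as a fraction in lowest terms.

7/9

Let c be the probability that Nation B plays Fight. In a completely mixed equilibrium, Nation A must be indifferent between Enter and Stay out.
Nation A's expected payoff from Enter is 5c + 2(1−c); from Stay out it is −2c + 4(1−c).
Setting these equal: 3c + 2 = −6c + 4, so c = 2/9.
Therefore Nation B plays Accommodate with probability 1 − 2/9 = 7/9.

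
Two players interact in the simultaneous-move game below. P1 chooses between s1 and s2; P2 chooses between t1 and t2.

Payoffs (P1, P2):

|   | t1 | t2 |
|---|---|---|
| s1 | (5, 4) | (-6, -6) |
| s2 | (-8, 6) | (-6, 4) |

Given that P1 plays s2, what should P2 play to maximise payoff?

Against s2, P2 earns 6 from t1 and 4 from t2.
So t1 is the best response.

t1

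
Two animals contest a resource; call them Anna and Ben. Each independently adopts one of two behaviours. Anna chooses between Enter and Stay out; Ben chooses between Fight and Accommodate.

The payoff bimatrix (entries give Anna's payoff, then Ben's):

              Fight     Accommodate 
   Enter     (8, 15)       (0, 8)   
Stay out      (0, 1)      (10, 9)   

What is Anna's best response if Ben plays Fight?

Against Fight, Anna earns 8 from Enter and 0 from Stay out.
So Enter is the best response.

Enter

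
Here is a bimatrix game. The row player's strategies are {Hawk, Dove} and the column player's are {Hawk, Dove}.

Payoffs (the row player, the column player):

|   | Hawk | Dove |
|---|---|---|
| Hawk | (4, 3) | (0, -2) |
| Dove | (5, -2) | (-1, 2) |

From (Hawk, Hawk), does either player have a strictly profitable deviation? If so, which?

The row player at (Hawk, Hawk) earns 4; deviating to Dove yields 5 — a strict improvement.
The column player earns 3; deviating to Dove yields -2 — not better.
Only the row player has a strictly profitable deviation.

The row player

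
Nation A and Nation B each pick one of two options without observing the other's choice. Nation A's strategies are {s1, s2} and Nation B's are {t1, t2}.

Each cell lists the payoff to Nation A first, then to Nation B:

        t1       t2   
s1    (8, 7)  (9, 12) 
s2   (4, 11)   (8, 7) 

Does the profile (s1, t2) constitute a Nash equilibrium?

Yes

At (s1, t2), Nation A earns 9; switching to s2 would give 8, so Nation A has no profitable deviation.
Nation B earns 12; switching to t1 would give 7, so Nation B has no profitable deviation.
Neither player can gain by a unilateral deviation, so this profile is a Nash equilibrium.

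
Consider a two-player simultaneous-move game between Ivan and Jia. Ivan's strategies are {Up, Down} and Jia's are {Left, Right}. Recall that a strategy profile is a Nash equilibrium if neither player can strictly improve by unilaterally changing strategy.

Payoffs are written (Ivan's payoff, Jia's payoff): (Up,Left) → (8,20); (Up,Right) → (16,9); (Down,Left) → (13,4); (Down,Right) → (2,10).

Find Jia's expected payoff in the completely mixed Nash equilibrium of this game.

First find x, the probability Ivan plays Up, from Jia's indifference between Left and Right: 20x + 4(1−x) = 9x + 10(1−x), giving x = 6/17.
Since Jia is indifferent in equilibrium, Jia's expected payoff equals the payoff from either column against (6/17, 11/17). Using Left: 20(6/17) + 4(11/17) = 164/17.

164/17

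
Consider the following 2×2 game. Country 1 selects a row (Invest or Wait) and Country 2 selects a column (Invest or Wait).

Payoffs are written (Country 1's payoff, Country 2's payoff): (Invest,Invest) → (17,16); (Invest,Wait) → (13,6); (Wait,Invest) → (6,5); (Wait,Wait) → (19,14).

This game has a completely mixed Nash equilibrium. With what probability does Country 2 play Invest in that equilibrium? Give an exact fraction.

Let y be the probability that Country 2 plays Invest. In a completely mixed equilibrium, Country 1 must be indifferent between Invest and Wait.
Country 1's expected payoff from Invest is 17y + 13(1−y); from Wait it is 6y + 19(1−y).
Setting these equal: 4y + 13 = −13y + 19, so y = 6/17.

6/17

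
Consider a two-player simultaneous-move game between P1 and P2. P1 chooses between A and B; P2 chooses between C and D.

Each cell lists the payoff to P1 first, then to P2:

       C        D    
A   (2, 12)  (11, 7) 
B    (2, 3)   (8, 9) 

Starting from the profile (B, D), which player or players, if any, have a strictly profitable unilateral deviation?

P1

P1 at (B, D) earns 8; deviating to A yields 11 — a strict improvement.
P2 earns 9; deviating to C yields 3 — not better.
Only P1 has a strictly profitable deviation.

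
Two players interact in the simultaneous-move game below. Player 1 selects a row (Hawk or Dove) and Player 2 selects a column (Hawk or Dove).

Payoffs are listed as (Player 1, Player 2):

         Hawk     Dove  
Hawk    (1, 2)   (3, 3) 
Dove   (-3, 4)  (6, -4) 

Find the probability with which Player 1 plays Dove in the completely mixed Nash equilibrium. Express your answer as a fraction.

Let r be the probability that Player 1 plays Hawk. In a completely mixed equilibrium, Player 2 must be indifferent between Hawk and Dove.
Player 2's expected payoff from Hawk is 2r + 4(1−r); from Dove it is 3r − 4(1−r).
Setting these equal: −2r + 4 = 7r − 4, so r = 8/9.
Therefore Player 1 plays Dove with probability 1 − 8/9 = 1/9.

1/9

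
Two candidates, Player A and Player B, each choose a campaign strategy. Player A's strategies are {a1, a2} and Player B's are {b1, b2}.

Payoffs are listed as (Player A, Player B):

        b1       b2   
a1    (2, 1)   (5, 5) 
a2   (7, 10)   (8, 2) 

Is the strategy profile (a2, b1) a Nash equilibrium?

At (a2, b1), Player A earns 7; switching to a1 would give 2, so Player A has no profitable deviation.
Player B earns 10; switching to b2 would give 2, so Player B has no profitable deviation.
Neither player can gain by a unilateral deviation, so this profile is a Nash equilibrium.

Yes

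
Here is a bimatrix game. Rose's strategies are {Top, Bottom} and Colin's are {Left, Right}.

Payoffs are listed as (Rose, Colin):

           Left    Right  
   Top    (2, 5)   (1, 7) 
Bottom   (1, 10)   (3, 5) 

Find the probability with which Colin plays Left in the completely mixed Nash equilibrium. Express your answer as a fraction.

Let c be the probability that Colin plays Left. In a completely mixed equilibrium, Rose must be indifferent between Top and Bottom.
Rose's expected payoff from Top is 2c + (1−c); from Bottom it is c + 3(1−c).
Setting these equal: c + 1 = −2c + 3, so c = 2/3.

2/3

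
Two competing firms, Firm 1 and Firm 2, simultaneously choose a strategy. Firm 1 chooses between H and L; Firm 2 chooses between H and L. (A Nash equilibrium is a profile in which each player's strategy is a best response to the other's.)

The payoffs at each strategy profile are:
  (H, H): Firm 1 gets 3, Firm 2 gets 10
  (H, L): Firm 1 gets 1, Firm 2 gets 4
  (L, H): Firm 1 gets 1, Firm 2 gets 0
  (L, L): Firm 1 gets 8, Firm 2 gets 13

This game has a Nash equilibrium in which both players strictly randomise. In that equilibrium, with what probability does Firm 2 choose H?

7/9

Let q be the probability that Firm 2 plays H. In a completely mixed equilibrium, Firm 1 must be indifferent between H and L.
Firm 1's expected payoff from H is 3q + (1−q); from L it is q + 8(1−q).
Setting these equal: 2q + 1 = −7q + 8, so q = 7/9.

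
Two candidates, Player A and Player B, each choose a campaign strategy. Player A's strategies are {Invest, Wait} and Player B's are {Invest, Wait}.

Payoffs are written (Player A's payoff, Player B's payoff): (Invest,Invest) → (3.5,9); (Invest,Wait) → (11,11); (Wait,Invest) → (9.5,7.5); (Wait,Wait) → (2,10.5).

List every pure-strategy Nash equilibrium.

(Invest, Wait)

(Invest, Invest): Player A prefers Wait (9.5 > 3.5); Player B prefers Wait (11 > 9) — not an equilibrium.
(Invest, Wait): Player A gets 11 ≥ 2 from Wait, and Player B gets 11 ≥ 9 from Invest — Nash equilibrium.
(Wait, Invest): Player B prefers Wait (10.5 > 7.5) — not an equilibrium.
(Wait, Wait): Player A prefers Invest (11 > 2) — not an equilibrium.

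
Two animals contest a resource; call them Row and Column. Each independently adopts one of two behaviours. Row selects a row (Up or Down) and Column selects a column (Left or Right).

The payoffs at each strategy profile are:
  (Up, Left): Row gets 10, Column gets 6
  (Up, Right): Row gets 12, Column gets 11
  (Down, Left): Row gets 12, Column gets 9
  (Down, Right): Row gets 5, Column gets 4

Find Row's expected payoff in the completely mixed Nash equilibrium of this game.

First find q, the probability Column plays Left, from Row's indifference between Up and Down: 10q + 12(1−q) = 12q + 5(1−q), giving q = 7/9.
Since Row is indifferent in equilibrium, Row's expected payoff equals the payoff from either row against (7/9, 2/9). Using Up: 10(7/9) + 12(2/9) = 94/9.

94/9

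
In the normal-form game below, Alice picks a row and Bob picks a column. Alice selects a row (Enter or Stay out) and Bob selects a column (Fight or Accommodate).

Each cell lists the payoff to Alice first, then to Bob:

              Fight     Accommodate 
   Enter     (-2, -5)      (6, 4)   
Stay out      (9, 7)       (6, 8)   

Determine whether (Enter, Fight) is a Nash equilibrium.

At (Enter, Fight), Alice earns -2; switching to Stay out would give 9, so Alice would deviate.
Bob earns -5; switching to Accommodate would give 4, so Bob would deviate.
Since at least one player can profitably deviate, this is not a Nash equilibrium.

No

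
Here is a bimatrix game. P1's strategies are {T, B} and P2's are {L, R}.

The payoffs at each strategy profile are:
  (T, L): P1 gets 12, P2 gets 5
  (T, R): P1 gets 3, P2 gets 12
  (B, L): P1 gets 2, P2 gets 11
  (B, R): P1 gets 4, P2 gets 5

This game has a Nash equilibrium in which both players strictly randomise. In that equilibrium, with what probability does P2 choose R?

Let c be the probability that P2 plays L. In a completely mixed equilibrium, P1 must be indifferent between T and B.
P1's expected payoff from T is 12c + 3(1−c); from B it is 2c + 4(1−c).
Setting these equal: 9c + 3 = −2c + 4, so c = 1/11.
Therefore P2 plays R with probability 1 − 1/11 = 10/11.

10/11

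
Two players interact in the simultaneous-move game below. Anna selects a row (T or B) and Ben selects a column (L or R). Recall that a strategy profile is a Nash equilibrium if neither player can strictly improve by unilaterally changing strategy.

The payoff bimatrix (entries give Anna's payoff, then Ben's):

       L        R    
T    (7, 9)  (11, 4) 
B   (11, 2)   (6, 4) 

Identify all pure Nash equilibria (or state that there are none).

(T, L): Anna prefers B (11 > 7) — not an equilibrium.
(T, R): Ben prefers L (9 > 4) — not an equilibrium.
(B, L): Ben prefers R (4 > 2) — not an equilibrium.
(B, R): Anna prefers T (11 > 6) — not an equilibrium.

none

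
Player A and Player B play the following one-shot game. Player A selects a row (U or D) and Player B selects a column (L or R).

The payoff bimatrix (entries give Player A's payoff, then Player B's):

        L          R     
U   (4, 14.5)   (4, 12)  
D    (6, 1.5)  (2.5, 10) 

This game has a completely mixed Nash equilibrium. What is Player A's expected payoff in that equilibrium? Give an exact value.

First find y, the probability Player B plays L, from Player A's indifference between U and D: 4y + 4(1−y) = 6y + 2.5(1−y), giving y = 3/7.
Since Player A is indifferent in equilibrium, Player A's expected payoff equals the payoff from either row against (3/7, 4/7). Using U: 4(3/7) + 4(4/7) = 4.

4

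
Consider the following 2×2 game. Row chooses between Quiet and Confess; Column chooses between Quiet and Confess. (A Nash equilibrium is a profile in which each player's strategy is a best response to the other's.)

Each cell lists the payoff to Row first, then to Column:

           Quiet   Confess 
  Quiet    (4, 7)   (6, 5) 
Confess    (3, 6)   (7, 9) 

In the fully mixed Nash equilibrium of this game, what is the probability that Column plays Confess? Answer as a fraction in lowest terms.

Let q be the probability that Column plays Quiet. In a completely mixed equilibrium, Row must be indifferent between Quiet and Confess.
Row's expected payoff from Quiet is 4q + 6(1−q); from Confess it is 3q + 7(1−q).
Setting these equal: −2q + 6 = −4q + 7, so q = 1/2.
Therefore Column plays Confess with probability 1 − 1/2 = 1/2.

1/2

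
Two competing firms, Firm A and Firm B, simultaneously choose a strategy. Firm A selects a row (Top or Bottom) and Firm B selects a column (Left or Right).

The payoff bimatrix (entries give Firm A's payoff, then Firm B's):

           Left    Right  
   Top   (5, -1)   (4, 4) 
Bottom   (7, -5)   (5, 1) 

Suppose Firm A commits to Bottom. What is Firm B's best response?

Right

Against Bottom, Firm B earns -5 from Left and 1 from Right.
So Right is the best response.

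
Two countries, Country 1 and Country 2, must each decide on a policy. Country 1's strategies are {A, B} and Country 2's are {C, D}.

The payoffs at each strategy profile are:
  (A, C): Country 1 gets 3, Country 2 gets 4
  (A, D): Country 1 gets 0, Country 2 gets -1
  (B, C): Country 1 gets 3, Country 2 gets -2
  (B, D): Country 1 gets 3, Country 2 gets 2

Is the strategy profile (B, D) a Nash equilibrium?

At (B, D), Country 1 earns 3; switching to A would give 0, so Country 1 has no profitable deviation.
Country 2 earns 2; switching to C would give -2, so Country 2 has no profitable deviation.
Neither player can gain by a unilateral deviation, so this profile is a Nash equilibrium.

Yes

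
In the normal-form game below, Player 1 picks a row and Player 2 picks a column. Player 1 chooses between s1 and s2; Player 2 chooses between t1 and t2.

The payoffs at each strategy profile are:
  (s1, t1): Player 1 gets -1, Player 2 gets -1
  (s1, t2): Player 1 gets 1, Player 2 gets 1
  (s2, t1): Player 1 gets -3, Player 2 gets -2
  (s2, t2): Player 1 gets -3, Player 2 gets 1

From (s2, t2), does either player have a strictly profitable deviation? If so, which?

Player 1

Player 1 at (s2, t2) earns -3; deviating to s1 yields 1 — a strict improvement.
Player 2 earns 1; deviating to t1 yields -2 — not better.
Only Player 1 has a strictly profitable deviation.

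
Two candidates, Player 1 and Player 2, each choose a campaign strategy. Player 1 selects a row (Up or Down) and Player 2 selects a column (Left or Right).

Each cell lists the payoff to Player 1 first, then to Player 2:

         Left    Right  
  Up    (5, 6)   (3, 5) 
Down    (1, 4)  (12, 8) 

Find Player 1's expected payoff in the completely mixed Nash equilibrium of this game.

57/13

First find q, the probability Player 2 plays Left, from Player 1's indifference between Up and Down: 5q + 3(1−q) = q + 12(1−q), giving q = 9/13.
Since Player 1 is indifferent in equilibrium, Player 1's expected payoff equals the payoff from either row against (9/13, 4/13). Using Up: 5(9/13) + 3(4/13) = 57/13.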